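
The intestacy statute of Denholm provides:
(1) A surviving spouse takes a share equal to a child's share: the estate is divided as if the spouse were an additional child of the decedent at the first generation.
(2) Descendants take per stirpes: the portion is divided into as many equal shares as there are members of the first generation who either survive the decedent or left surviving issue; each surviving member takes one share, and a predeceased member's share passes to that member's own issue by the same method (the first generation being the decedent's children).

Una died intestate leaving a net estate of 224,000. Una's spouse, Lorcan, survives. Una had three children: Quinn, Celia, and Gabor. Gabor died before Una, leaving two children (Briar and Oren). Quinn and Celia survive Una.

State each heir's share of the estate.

The spouse counts as an additional share at the children's level, so there are 4 primary shares of 56,000. Lorcan takes one such share (56,000).
The children's combined portion (168,000) is divided into 3 shares of 56,000: Quinn and Celia each take 56,000; Gabor's 56,000 share passes to Gabor's issue.
Gabor's share (56,000) is divided into 2 shares of 28,000: Briar and Oren each take 28,000.

Lorcan: 56,000; Quinn: 56,000; Celia: 56,000; Briar: 28,000; Oren: 28,000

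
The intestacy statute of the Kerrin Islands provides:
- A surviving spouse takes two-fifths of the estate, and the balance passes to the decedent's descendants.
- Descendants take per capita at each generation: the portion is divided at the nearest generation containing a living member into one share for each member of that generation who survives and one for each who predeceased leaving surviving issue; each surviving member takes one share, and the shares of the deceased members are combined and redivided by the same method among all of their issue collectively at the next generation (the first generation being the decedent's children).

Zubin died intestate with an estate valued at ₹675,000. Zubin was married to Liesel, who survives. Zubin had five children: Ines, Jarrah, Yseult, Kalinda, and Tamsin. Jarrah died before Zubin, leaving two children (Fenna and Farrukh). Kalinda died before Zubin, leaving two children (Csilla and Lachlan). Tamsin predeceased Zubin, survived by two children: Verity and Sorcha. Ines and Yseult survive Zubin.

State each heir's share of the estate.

Liesel: ₹270,000; Ines: ₹81,000; Fenna: ₹40,500; Farrukh: ₹40,500; Yseult: ₹81,000; Csilla: ₹40,500; Lachlan: ₹40,500; Verity: ₹40,500; Sorcha: ₹40,500

Liesel takes two-fifths of ₹675,000 = ₹270,000. The remaining ₹405,000 passes to the descendants.
The descendants' portion (₹405,000) is divided at the children's generation into 5 shares of ₹81,000. Ines and Yseult each take ₹81,000. The 3 shares of the deceased (Jarrah, Kalinda, and Tamsin) are combined into a pool of ₹243,000.
That pool (₹243,000) is divided at the grandchildren's generation equally among Fenna, Farrukh, Csilla, Lachlan, Verity, and Sorcha: ₹40,500 each.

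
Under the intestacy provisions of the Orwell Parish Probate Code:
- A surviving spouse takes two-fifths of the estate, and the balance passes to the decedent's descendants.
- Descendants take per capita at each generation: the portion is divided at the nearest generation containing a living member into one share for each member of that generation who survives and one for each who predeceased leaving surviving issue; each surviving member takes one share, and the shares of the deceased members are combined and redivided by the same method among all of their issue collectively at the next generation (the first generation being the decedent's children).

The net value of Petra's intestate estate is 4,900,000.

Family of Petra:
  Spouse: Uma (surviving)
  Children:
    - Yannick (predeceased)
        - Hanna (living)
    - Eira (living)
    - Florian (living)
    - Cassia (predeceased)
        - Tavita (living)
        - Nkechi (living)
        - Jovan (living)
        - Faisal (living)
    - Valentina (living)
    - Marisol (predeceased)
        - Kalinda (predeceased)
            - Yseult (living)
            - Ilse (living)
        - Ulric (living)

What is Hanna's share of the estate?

Uma takes two-fifths of 4,900,000 = 1,960,000. The remaining 2,940,000 passes to the descendants.
The descendants' portion (2,940,000) is divided at the children's generation into 6 shares of 490,000. Eira, Florian, and Valentina each take 490,000. The 3 shares of the deceased (Yannick, Cassia, and Marisol) are combined into a pool of 1,470,000.
That pool (1,470,000) is divided at the grandchildren's generation into 7 shares of 210,000. Hanna, Tavita, Nkechi, Jovan, Faisal, and Ulric each take 210,000. The remaining share for the deceased Kalinda (210,000) is carried to the next generation.
That pool (210,000) is divided at the great-grandchildren's generation equally among Yseult and Ilse: 105,000 each.

Hanna receives 210,000.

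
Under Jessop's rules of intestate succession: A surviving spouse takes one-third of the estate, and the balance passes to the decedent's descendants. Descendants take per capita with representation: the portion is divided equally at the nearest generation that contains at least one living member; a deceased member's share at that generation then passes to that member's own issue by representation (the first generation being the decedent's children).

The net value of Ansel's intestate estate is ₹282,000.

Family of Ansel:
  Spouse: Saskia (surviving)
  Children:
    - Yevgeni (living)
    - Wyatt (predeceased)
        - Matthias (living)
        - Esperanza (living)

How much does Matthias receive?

Matthias receives ₹47,000.

Saskia takes one-third of ₹282,000 = ₹94,000. The remaining ₹188,000 passes to the descendants.
The descendants' portion (₹188,000) is divided into 2 shares of ₹94,000: Yevgeni takes ₹94,000; Wyatt's ₹94,000 share passes to Wyatt's issue.
Wyatt's share (₹94,000) is divided into 2 shares of ₹47,000: Matthias and Esperanza each take ₹47,000.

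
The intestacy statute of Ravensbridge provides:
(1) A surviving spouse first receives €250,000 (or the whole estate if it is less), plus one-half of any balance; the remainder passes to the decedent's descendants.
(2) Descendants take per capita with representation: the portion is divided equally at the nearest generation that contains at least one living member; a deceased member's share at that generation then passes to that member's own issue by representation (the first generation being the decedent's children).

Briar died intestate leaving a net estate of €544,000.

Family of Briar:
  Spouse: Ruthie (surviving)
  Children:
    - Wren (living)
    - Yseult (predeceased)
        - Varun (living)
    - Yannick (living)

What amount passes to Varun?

Ruthie first takes €250,000, leaving a balance of €294,000. Ruthie then takes one-half of the balance (€147,000), for a total of €397,000. The remaining €147,000 passes to the descendants.
The descendants' portion (€147,000) is divided into 3 shares of €49,000: Wren and Yannick each take €49,000; Yseult's €49,000 share passes to Yseult's issue.
Yseult's share (€49,000) passes entirely to Varun.

Varun receives €49,000.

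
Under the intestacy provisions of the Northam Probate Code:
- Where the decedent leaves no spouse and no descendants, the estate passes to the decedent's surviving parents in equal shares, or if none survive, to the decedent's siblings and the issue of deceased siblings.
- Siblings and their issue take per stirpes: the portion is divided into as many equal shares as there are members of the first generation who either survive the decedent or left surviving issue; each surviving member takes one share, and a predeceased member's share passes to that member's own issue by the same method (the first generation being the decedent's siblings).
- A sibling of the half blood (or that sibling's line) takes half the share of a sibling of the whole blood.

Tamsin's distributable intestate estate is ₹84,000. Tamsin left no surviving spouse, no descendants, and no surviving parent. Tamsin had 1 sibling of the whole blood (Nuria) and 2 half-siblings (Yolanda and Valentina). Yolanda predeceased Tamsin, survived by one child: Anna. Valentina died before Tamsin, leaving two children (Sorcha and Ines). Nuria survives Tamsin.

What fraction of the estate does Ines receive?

Ines receives 1/8 of the estate.

The entire ₹84,000 passes to the siblings and their issue.
Counting each half-blood sibling's line as half a unit, there are 2 units in ₹84,000, so one unit is ₹42,000. Whole-blood lines (Nuria) take ₹42,000 each; half-blood lines (Yolanda and Valentina) take ₹21,000 each.
Yolanda's share (₹21,000) passes entirely to Anna.
Valentina's share (₹21,000) is divided into 2 shares of ₹10,500: Sorcha and Ines each take ₹10,500.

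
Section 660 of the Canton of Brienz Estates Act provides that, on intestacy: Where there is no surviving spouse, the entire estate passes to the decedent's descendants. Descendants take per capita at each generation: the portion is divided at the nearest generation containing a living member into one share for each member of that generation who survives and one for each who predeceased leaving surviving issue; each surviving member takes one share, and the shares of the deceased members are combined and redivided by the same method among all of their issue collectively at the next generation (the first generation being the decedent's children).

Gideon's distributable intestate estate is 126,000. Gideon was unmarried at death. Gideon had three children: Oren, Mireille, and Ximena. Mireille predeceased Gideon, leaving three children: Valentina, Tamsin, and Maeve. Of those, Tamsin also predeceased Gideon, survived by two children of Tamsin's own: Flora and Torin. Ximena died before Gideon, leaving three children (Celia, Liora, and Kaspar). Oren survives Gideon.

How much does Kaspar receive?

The entire 126,000 passes to the descendants.
That amount (126,000) is divided at the children's generation into 3 shares of 42,000. Oren takes 42,000. The 2 shares of the deceased (Mireille and Ximena) are combined into a pool of 84,000.
That pool (84,000) is divided at the grandchildren's generation into 6 shares of 14,000. Valentina, Maeve, Celia, Liora, and Kaspar each take 14,000. The remaining share for the deceased Tamsin (14,000) is carried to the next generation.
That pool (14,000) is divided at the great-grandchildren's generation equally among Flora and Torin: 7,000 each.

Kaspar receives 14,000.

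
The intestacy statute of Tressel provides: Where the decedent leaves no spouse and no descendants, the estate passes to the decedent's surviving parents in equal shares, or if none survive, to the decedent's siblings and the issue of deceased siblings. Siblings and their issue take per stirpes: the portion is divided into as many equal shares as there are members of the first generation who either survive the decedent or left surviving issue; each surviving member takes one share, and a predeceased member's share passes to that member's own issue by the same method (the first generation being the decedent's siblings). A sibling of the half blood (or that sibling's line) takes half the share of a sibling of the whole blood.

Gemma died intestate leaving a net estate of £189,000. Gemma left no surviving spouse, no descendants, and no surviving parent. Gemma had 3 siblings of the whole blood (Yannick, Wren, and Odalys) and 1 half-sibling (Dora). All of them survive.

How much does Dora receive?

The entire £189,000 passes to the siblings and their issue.
Counting each half-blood sibling's line as half a unit, there are 7/2 units in £189,000, so one unit is £54,000. Whole-blood lines (Yannick, Wren, and Odalys) take £54,000 each; half-blood lines (Dora) take £27,000 each.

Dora receives £27,000.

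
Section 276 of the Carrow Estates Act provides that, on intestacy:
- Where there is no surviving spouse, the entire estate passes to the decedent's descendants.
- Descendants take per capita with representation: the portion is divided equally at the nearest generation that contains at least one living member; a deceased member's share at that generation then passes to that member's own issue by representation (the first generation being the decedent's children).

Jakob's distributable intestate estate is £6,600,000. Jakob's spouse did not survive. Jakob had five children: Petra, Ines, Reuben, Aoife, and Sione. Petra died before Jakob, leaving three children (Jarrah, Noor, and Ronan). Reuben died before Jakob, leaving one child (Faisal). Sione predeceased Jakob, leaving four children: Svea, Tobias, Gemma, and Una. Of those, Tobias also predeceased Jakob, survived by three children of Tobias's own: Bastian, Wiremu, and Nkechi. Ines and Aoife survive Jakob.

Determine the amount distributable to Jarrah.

Jarrah receives £440,000.

The entire £6,600,000 passes to the descendants.
That amount (£6,600,000) is divided into 5 shares of £1,320,000: Ines and Aoife each take £1,320,000; Petra's £1,320,000 share passes to Petra's issue; Reuben's £1,320,000 share passes to Reuben's issue; Sione's £1,320,000 share passes to Sione's issue.
Petra's share (£1,320,000) is divided into 3 shares of £440,000: Jarrah, Noor, and Ronan each take £440,000.
Reuben's share (£1,320,000) passes entirely to Faisal.
Sione's share (£1,320,000) is divided into 4 shares of £330,000: Svea, Gemma, and Una each take £330,000; Tobias's £330,000 share passes to Tobias's issue.
Tobias's share (£330,000) is divided into 3 shares of £110,000: Bastian, Wiremu, and Nkechi each take £110,000.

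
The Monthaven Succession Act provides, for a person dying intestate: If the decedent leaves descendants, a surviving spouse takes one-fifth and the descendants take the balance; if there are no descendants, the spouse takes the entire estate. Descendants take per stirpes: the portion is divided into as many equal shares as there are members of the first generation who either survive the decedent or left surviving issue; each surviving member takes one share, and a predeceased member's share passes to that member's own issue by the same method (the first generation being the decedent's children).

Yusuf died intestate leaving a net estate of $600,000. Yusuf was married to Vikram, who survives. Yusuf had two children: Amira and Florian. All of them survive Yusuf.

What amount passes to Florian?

Florian receives $240,000.

Vikram takes one-fifth of $600,000 = $120,000. The remaining $480,000 passes to the descendants.
The descendants' portion ($480,000) is divided into 2 shares of $240,000: Amira and Florian each take $240,000.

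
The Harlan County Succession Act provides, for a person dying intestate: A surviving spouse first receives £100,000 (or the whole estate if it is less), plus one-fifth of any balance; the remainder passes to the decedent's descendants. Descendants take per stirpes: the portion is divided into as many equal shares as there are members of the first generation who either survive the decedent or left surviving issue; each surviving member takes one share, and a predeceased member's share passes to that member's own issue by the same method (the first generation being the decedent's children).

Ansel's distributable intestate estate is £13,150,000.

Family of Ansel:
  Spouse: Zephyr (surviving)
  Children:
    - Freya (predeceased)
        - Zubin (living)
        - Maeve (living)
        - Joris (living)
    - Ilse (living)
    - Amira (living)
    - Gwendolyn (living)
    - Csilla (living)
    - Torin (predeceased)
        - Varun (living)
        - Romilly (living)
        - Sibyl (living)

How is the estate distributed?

Zephyr: £2,710,000; Zubin: £580,000; Maeve: £580,000; Joris: £580,000; Ilse: £1,740,000; Amira: £1,740,000; Gwendolyn: £1,740,000; Csilla: £1,740,000; Varun: £580,000; Romilly: £580,000; Sibyl: £580,000

Zephyr first takes £100,000, leaving a balance of £13,050,000. Zephyr then takes one-fifth of the balance (£2,610,000), for a total of £2,710,000. The remaining £10,440,000 passes to the descendants.
The descendants' portion (£10,440,000) is divided into 6 shares of £1,740,000: Ilse, Amira, Gwendolyn, and Csilla each take £1,740,000; Freya's £1,740,000 share passes to Freya's issue; Torin's £1,740,000 share passes to Torin's issue.
Freya's share (£1,740,000) is divided into 3 shares of £580,000: Zubin, Maeve, and Joris each take £580,000.
Torin's share (£1,740,000) is divided into 3 shares of £580,000: Varun, Romilly, and Sibyl each take £580,000.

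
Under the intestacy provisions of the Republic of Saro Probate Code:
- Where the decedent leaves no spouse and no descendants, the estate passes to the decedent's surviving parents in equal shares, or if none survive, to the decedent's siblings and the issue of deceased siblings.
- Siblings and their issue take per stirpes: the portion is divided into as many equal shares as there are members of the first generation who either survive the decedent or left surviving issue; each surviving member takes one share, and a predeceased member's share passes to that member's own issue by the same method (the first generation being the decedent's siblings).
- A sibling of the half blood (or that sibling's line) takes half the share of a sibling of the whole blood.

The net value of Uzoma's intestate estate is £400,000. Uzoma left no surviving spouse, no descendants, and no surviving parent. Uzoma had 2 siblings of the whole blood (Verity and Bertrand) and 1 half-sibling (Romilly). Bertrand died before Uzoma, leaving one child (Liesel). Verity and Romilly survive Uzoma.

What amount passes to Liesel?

The entire £400,000 passes to the siblings and their issue.
Counting each half-blood sibling's line as half a unit, there are 5/2 units in £400,000, so one unit is £160,000. Whole-blood lines (Verity and Bertrand) take £160,000 each; half-blood lines (Romilly) take £80,000 each.
Bertrand's share (£160,000) passes entirely to Liesel.

Liesel receives £160,000.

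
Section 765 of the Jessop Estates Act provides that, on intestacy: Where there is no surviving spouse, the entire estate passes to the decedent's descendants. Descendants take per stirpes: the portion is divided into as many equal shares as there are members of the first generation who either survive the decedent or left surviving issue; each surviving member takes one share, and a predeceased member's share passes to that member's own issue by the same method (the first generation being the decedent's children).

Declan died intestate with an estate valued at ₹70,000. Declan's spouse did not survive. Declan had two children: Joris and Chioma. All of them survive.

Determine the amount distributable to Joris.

Joris receives ₹35,000.

The entire ₹70,000 passes to the descendants.
That amount (₹70,000) is divided into 2 shares of ₹35,000: Joris and Chioma each take ₹35,000.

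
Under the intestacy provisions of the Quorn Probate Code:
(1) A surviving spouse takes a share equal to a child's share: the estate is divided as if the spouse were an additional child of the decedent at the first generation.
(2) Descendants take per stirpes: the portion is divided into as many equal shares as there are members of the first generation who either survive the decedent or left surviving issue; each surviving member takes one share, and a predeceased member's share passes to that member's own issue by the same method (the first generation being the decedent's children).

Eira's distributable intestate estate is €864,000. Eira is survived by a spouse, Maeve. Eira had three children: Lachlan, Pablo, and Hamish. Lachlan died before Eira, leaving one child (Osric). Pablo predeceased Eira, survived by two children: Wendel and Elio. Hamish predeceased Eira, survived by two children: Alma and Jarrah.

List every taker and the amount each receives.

Maeve: €216,000; Osric: €216,000; Wendel: €108,000; Elio: €108,000; Alma: €108,000; Jarrah: €108,000

The spouse counts as an additional share at the children's level, so there are 4 primary shares of €216,000. Maeve takes one such share (€216,000).
The children's combined portion (€648,000) is divided into 3 shares of €216,000: Lachlan's €216,000 share passes to Lachlan's issue; Pablo's €216,000 share passes to Pablo's issue; Hamish's €216,000 share passes to Hamish's issue.
Lachlan's share (€216,000) passes entirely to Osric.
Pablo's share (€216,000) is divided into 2 shares of €108,000: Wendel and Elio each take €108,000.
Hamish's share (€216,000) is divided into 2 shares of €108,000: Alma and Jarrah each take €108,000.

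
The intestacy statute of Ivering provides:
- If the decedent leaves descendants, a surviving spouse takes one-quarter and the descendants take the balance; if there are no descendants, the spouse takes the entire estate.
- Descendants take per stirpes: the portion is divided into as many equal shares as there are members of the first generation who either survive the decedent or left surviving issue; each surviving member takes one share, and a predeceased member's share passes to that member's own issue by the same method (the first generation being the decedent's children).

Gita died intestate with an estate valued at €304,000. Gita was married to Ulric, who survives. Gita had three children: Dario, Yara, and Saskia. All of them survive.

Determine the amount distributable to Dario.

Ulric takes one-quarter of €304,000 = €76,000. The remaining €228,000 passes to the descendants.
The descendants' portion (€228,000) is divided into 3 shares of €76,000: Dario, Yara, and Saskia each take €76,000.

Dario receives €76,000.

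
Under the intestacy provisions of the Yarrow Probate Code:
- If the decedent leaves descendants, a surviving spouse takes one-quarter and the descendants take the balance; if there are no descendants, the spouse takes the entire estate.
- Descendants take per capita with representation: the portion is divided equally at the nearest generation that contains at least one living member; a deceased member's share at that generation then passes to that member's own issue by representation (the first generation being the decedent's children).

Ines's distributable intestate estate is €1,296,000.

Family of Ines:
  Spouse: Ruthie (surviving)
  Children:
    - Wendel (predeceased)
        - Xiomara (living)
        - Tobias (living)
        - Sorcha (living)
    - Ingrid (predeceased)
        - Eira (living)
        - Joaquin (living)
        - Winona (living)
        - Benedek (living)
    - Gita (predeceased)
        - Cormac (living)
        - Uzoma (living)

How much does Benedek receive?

Benedek receives €108,000.

Ruthie takes one-quarter of €1,296,000 = €324,000. The remaining €972,000 passes to the descendants.
No child survives, so the initial division is made at the grandchildren's generation.
The descendants' portion (€972,000) is divided into 9 shares of €108,000: Xiomara, Tobias, Sorcha, Eira, Joaquin, Winona, Benedek, Cormac, and Uzoma each take €108,000.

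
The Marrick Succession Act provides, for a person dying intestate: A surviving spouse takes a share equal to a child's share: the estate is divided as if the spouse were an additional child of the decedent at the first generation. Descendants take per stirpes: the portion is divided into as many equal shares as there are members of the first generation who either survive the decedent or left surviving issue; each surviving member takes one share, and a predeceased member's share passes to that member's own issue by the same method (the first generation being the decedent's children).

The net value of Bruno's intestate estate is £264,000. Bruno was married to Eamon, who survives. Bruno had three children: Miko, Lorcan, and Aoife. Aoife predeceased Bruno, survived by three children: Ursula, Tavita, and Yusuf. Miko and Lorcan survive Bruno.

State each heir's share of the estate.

The spouse counts as an additional share at the children's level, so there are 4 primary shares of £66,000. Eamon takes one such share (£66,000).
The children's combined portion (£198,000) is divided into 3 shares of £66,000: Miko and Lorcan each take £66,000; Aoife's £66,000 share passes to Aoife's issue.
Aoife's share (£66,000) is divided into 3 shares of £22,000: Ursula, Tavita, and Yusuf each take £22,000.

Eamon: £66,000; Miko: £66,000; Lorcan: £66,000; Ursula: £22,000; Tavita: £22,000; Yusuf: £22,000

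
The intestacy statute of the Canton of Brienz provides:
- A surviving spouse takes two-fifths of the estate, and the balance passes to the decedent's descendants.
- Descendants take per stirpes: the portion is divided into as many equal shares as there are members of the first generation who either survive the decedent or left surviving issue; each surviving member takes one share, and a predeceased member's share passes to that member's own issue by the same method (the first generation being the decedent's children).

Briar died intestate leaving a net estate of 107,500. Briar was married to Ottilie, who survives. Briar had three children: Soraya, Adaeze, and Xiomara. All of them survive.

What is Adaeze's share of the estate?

Adaeze receives 21,500.

Ottilie takes two-fifths of 107,500 = 43,000. The remaining 64,500 passes to the descendants.
The descendants' portion (64,500) is divided into 3 shares of 21,500: Soraya, Adaeze, and Xiomara each take 21,500.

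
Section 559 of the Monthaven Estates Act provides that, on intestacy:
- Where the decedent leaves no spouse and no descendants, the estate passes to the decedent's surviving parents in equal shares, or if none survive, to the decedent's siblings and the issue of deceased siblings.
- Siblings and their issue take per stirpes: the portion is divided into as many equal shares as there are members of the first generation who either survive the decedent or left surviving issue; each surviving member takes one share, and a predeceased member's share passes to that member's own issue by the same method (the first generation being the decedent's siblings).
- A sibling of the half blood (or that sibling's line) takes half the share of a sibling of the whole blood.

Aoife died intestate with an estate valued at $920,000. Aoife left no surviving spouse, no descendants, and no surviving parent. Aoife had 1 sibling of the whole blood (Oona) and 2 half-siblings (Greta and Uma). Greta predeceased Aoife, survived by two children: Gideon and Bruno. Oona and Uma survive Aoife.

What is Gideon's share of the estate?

Gideon receives $115,000.

The entire $920,000 passes to the siblings and their issue.
Counting each half-blood sibling's line as half a unit, there are 2 units in $920,000, so one unit is $460,000. Whole-blood lines (Oona) take $460,000 each; half-blood lines (Greta and Uma) take $230,000 each.
Greta's share ($230,000) is divided into 2 shares of $115,000: Gideon and Bruno each take $115,000.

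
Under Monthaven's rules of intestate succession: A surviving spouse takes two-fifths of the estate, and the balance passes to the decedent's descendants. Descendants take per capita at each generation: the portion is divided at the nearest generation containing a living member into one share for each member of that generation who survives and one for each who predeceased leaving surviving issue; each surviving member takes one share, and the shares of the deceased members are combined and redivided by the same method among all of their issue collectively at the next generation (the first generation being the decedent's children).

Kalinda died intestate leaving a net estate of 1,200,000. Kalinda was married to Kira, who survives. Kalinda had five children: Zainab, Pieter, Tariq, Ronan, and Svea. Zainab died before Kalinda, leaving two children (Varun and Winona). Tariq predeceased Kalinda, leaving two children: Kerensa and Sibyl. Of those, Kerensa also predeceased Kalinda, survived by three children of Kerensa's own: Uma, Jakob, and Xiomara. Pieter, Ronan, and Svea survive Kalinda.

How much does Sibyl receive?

Kira takes two-fifths of 1,200,000 = 480,000. The remaining 720,000 passes to the descendants.
The descendants' portion (720,000) is divided at the children's generation into 5 shares of 144,000. Pieter, Ronan, and Svea each take 144,000. The 2 shares of the deceased (Zainab and Tariq) are combined into a pool of 288,000.
That pool (288,000) is divided at the grandchildren's generation into 4 shares of 72,000. Varun, Winona, and Sibyl each take 72,000. The remaining share for the deceased Kerensa (72,000) is carried to the next generation.
That pool (72,000) is divided at the great-grandchildren's generation equally among Uma, Jakob, and Xiomara: 24,000 each.

Sibyl receives 72,000.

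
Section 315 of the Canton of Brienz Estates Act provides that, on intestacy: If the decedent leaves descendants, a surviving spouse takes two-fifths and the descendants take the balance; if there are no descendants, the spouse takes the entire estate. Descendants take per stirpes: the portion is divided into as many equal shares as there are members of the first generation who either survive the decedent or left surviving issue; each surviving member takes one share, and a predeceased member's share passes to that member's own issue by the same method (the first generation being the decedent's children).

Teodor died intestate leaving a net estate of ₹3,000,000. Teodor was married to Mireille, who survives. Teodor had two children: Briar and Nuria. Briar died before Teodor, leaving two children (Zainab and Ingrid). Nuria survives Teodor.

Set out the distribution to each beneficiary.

Mireille takes two-fifths of ₹3,000,000 = ₹1,200,000. The remaining ₹1,800,000 passes to the descendants.
The descendants' portion (₹1,800,000) is divided into 2 shares of ₹900,000: Nuria takes ₹900,000; Briar's ₹900,000 share passes to Briar's issue.
Briar's share (₹900,000) is divided into 2 shares of ₹450,000: Zainab and Ingrid each take ₹450,000.

Mireille: ₹1,200,000; Zainab: ₹450,000; Ingrid: ₹450,000; Nuria: ₹900,000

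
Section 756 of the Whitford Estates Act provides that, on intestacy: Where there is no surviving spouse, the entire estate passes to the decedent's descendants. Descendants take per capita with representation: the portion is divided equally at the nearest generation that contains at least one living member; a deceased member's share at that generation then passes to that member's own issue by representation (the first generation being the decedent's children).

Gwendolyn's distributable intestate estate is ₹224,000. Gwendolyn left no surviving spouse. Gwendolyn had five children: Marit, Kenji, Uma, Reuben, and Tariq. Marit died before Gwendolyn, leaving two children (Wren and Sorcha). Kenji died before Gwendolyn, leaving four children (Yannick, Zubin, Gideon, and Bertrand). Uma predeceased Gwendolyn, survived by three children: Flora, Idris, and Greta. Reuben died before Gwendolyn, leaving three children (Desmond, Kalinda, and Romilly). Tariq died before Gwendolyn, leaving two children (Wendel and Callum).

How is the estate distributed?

The entire ₹224,000 passes to the descendants.
No child survives, so the initial division is made at the grandchildren's generation.
That amount (₹224,000) is divided into 14 shares of ₹16,000: Wren, Sorcha, Yannick, Zubin, Gideon, Bertrand, Flora, Idris, Greta, Desmond, Kalinda, Romilly, Wendel, and Callum each take ₹16,000.

Wren: ₹16,000; Sorcha: ₹16,000; Yannick: ₹16,000; Zubin: ₹16,000; Gideon: ₹16,000; Bertrand: ₹16,000; Flora: ₹16,000; Idris: ₹16,000; Greta: ₹16,000; Desmond: ₹16,000; Kalinda: ₹16,000; Romilly: ₹16,000; Wendel: ₹16,000; Callum: ₹16,000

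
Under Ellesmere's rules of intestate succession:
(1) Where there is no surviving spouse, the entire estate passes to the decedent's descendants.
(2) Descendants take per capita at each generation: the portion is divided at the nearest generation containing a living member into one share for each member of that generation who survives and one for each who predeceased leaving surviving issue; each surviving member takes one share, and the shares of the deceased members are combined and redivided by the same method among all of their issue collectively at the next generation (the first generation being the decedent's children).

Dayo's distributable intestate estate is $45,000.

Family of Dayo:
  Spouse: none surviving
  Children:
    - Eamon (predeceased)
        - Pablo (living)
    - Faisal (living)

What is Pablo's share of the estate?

The entire $45,000 passes to the descendants.
That amount ($45,000) is divided at the children's generation into 2 shares of $22,500. Faisal takes $22,500. The remaining share for the deceased Eamon ($22,500) is carried to the next generation.
That pool ($22,500) passes entirely to Pablo, the sole taker at the grandchildren's generation.

Pablo receives $22,500.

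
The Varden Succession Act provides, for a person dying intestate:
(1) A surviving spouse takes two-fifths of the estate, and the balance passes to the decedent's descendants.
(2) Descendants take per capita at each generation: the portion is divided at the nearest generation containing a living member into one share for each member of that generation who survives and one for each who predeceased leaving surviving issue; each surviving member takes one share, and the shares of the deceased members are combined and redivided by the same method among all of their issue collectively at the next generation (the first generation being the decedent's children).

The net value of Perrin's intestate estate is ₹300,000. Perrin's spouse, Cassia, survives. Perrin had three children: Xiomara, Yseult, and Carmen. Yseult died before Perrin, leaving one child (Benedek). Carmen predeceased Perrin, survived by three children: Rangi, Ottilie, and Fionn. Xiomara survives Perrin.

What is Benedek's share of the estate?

Cassia takes two-fifths of ₹300,000 = ₹120,000. The remaining ₹180,000 passes to the descendants.
The descendants' portion (₹180,000) is divided at the children's generation into 3 shares of ₹60,000. Xiomara takes ₹60,000. The 2 shares of the deceased (Yseult and Carmen) are combined into a pool of ₹120,000.
That pool (₹120,000) is divided at the grandchildren's generation equally among Benedek, Rangi, Ottilie, and Fionn: ₹30,000 each.

Benedek receives ₹30,000.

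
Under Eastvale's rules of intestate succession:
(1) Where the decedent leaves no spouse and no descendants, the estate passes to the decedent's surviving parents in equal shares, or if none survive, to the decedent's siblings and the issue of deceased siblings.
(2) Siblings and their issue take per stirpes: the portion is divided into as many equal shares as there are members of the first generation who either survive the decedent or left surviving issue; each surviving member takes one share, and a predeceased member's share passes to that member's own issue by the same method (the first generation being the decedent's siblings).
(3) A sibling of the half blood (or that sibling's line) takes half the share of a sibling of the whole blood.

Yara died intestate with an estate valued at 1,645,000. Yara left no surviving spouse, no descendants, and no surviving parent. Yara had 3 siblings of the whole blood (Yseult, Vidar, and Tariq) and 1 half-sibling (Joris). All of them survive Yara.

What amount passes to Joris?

The entire 1,645,000 passes to the siblings and their issue.
Counting each half-blood sibling's line as half a unit, there are 7/2 units in 1,645,000, so one unit is 470,000. Whole-blood lines (Yseult, Vidar, and Tariq) take 470,000 each; half-blood lines (Joris) take 235,000 each.

Joris receives 235,000.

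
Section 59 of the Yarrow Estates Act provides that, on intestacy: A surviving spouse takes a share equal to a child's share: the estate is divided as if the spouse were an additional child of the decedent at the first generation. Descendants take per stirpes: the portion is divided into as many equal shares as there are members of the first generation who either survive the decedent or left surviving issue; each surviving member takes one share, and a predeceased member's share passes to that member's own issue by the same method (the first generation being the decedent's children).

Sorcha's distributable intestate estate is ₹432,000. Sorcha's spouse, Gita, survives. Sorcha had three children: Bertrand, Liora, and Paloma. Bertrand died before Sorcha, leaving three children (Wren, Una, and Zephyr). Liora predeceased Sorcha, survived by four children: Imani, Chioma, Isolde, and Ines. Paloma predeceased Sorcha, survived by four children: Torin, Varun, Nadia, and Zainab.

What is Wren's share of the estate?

Wren receives ₹36,000.

The spouse counts as an additional share at the children's level, so there are 4 primary shares of ₹108,000. Gita takes one such share (₹108,000).
The children's combined portion (₹324,000) is divided into 3 shares of ₹108,000: Bertrand's ₹108,000 share passes to Bertrand's issue; Liora's ₹108,000 share passes to Liora's issue; Paloma's ₹108,000 share passes to Paloma's issue.
Bertrand's share (₹108,000) is divided into 3 shares of ₹36,000: Wren, Una, and Zephyr each take ₹36,000.
Liora's share (₹108,000) is divided into 4 shares of ₹27,000: Imani, Chioma, Isolde, and Ines each take ₹27,000.
Paloma's share (₹108,000) is divided into 4 shares of ₹27,000: Torin, Varun, Nadia, and Zainab each take ₹27,000.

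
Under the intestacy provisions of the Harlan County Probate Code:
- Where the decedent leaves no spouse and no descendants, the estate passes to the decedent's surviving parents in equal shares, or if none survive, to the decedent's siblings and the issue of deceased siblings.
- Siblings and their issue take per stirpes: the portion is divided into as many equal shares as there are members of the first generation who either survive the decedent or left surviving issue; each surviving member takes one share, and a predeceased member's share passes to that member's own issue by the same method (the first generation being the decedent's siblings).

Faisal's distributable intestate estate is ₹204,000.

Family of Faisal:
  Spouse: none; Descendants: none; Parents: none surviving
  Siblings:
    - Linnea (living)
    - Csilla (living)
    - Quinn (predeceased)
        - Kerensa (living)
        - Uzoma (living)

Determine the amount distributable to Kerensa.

The entire ₹204,000 passes to the siblings and their issue.
That amount (₹204,000) is divided into 3 shares of ₹68,000: Linnea and Csilla each take ₹68,000; Quinn's ₹68,000 share passes to Quinn's issue.
Quinn's share (₹68,000) is divided into 2 shares of ₹34,000: Kerensa and Uzoma each take ₹34,000.

Kerensa receives ₹34,000.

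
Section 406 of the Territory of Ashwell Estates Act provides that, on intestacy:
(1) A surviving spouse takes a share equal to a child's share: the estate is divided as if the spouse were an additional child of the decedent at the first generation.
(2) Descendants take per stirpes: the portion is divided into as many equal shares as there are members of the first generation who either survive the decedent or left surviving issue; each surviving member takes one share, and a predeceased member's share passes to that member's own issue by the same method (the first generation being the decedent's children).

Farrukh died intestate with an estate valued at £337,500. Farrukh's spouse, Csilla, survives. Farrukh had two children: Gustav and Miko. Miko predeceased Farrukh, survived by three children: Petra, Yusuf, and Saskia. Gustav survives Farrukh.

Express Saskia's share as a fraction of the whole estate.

Saskia receives 1/9 of the estate.

The spouse counts as an additional share at the children's level, so there are 3 primary shares of £112,500. Csilla takes one such share (£112,500).
The children's combined portion (£225,000) is divided into 2 shares of £112,500: Gustav takes £112,500; Miko's £112,500 share passes to Miko's issue.
Miko's share (£112,500) is divided into 3 shares of £37,500: Petra, Yusuf, and Saskia each take £37,500.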